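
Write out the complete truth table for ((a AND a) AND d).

d | a | Output
--------------
0 | 0 | 0
0 | 1 | 0
1 | 0 | 0
1 | 1 | 1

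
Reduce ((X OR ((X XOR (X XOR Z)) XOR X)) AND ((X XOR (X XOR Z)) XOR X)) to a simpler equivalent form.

By absorption (E AND (E OR v) = E) then XOR self-cancellation ((E XOR v) XOR v = E):
= (X XOR Z)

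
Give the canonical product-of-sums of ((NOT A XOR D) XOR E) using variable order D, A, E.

ΠM(1, 2, 4, 7) = (D OR A OR NOT E) AND (D OR NOT A OR E) AND (NOT D OR A OR E) AND (NOT D OR NOT A OR NOT E)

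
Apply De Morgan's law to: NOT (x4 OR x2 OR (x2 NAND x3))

NOT x4 AND NOT x2 AND NOT (x2 NAND x3)
De Morgan's: NOT(OR of terms) = AND of negations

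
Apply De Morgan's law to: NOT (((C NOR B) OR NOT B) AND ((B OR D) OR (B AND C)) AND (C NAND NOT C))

NOT ((C NOR B) OR NOT B) OR NOT ((B OR D) OR (B AND C)) OR NOT (C NAND NOT C)
De Morgan's: NOT(AND of terms) = OR of negations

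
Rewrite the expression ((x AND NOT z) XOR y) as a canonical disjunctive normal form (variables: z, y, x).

(NOT z AND NOT y AND x) OR (NOT z AND y AND NOT x) OR (z AND y AND NOT x) OR (z AND y AND x)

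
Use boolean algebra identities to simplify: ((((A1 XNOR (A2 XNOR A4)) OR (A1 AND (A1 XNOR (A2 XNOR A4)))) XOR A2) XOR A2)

By XOR self-cancellation ((E XOR v) XOR v = E) then absorption (E OR (E AND v) = E):
= (A1 XNOR (A2 XNOR A4))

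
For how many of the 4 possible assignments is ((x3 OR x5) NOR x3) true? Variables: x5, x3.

Satisfying assignments: (0,0)
Count: 1 out of 4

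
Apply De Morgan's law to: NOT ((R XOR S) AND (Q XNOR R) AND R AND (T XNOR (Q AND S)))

NOT (R XOR S) OR NOT (Q XNOR R) OR NOT R OR NOT (T XNOR (Q AND S))
De Morgan's: NOT(AND of terms) = OR of negations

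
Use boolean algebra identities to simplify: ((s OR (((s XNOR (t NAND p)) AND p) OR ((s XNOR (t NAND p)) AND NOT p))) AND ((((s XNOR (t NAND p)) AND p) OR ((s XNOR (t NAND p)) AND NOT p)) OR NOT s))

By distribution ((E OR v) AND (E OR NOT v) = E) then distribution ((E AND v) OR (E AND NOT v) = E):
= (s XNOR (t NAND p))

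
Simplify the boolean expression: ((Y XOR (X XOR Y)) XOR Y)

By XOR self-cancellation ((E XOR v) XOR v = E):
= (X XOR Y)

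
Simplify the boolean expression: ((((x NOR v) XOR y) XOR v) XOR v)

By XOR self-cancellation ((E XOR v) XOR v = E):
= ((x NOR v) XOR y)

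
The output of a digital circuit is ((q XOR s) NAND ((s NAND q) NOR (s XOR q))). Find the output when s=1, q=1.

Substituting: ((1 XOR 1) NAND ((1 NAND 1) NOR (1 XOR 1)))
= 1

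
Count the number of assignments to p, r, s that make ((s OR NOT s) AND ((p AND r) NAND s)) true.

Satisfying assignments: (0,0,0), (0,0,1), (0,1,0), (0,1,1), (1,0,0), (1,0,1), (1,1,0)
Count: 7 out of 8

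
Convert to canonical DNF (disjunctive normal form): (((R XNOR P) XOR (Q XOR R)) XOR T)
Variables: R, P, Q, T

(NOT R AND NOT P AND NOT Q AND NOT T) OR (NOT R AND NOT P AND Q AND T) OR (NOT R AND P AND NOT Q AND T) OR (NOT R AND P AND Q AND NOT T) OR (R AND NOT P AND NOT Q AND NOT T) OR (R AND NOT P AND Q AND T) OR (R AND P AND NOT Q AND T) OR (R AND P AND Q AND NOT T)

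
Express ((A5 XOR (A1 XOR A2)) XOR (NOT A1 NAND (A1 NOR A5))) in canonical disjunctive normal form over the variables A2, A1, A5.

(NOT A2 AND A1 AND A5) OR (A2 AND NOT A1 AND NOT A5) OR (A2 AND NOT A1 AND A5) OR (A2 AND A1 AND NOT A5)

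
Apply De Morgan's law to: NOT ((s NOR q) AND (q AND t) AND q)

NOT (s NOR q) OR NOT (q AND t) OR NOT q
De Morgan's: NOT(AND of terms) = OR of negations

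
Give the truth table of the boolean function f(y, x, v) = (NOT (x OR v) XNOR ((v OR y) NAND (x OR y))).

y | x | v | Output
------------------
0 | 0 | 0 | 1
0 | 0 | 1 | 0
0 | 1 | 0 | 0
0 | 1 | 1 | 1
1 | 0 | 0 | 0
1 | 0 | 1 | 1
1 | 1 | 0 | 1
1 | 1 | 1 | 1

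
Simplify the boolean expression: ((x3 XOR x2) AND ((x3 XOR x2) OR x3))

By absorption (E AND (E OR v) = E):
= (x3 XOR x2)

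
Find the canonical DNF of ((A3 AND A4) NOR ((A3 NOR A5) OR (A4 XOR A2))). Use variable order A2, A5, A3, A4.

(NOT A2 AND NOT A5 AND A3 AND NOT A4) OR (NOT A2 AND A5 AND NOT A3 AND NOT A4) OR (NOT A2 AND A5 AND A3 AND NOT A4) OR (A2 AND A5 AND NOT A3 AND A4)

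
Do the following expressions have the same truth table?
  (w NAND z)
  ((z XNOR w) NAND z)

Yes, they are equivalent — the two output columns agree on all 4 assignments:
w | z | Expression 1 | Expression 2
-----------------------------------
0 | 0 | 1 | 1
0 | 1 | 1 | 1
1 | 0 | 1 | 1
1 | 1 | 0 | 0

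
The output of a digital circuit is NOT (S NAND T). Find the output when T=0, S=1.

Substituting: NOT (1 NAND 0)
= 0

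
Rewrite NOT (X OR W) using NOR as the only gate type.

(((X NOR W) NOR (X NOR W)) NOR ((X NOR W) NOR (X NOR W)))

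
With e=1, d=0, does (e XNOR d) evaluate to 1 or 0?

Substituting: (1 XNOR 0)
= 0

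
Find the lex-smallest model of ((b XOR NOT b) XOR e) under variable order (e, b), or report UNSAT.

e=0, b=0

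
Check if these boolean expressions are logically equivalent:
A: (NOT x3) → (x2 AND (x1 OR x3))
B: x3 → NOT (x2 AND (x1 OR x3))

No, Inverse is not equivalent to original (counterexample: x3=0, x1=0, x2=0)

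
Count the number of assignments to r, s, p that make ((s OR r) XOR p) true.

Satisfying assignments: (0,0,1), (0,1,0), (1,0,0), (1,1,0)
Count: 4 out of 8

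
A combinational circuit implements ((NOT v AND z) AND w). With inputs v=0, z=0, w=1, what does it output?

Substituting: ((NOT 0 AND 0) AND 1)
= 0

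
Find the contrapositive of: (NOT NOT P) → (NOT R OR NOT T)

Contrapositive: NOT (NOT R OR NOT T) → NOT P
Note: A statement and its contrapositive are logically equivalent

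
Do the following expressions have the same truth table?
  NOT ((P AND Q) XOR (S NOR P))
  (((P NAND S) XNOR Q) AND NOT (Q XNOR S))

No. Counterexample: with S=0, Q=0, P=1, Expression 1 = 1 but Expression 2 = 0.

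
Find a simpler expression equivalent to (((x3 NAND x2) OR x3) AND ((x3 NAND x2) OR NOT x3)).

By distribution ((E OR v) AND (E OR NOT v) = E):
= (x3 NAND x2)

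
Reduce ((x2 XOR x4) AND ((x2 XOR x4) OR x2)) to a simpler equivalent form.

By absorption (E AND (E OR v) = E):
= (x2 XOR x4)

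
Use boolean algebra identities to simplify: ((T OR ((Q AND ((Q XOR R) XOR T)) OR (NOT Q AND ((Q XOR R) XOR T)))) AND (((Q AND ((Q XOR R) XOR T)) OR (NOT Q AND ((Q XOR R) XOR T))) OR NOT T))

By distribution ((E OR v) AND (E OR NOT v) = E) then distribution ((E AND v) OR (E AND NOT v) = E):
= ((Q XOR R) XOR T)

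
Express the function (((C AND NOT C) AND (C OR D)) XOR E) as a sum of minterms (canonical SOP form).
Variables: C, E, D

Σm(2, 3, 6, 7) = (NOT C AND E AND NOT D) OR (NOT C AND E AND D) OR (C AND E AND NOT D) OR (C AND E AND D)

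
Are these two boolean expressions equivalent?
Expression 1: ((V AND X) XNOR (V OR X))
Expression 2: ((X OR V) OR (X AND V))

No. Counterexample: with X=0, V=0, Expression 1 = 1 but Expression 2 = 0.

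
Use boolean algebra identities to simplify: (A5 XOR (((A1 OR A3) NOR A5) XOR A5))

By XOR self-cancellation ((E XOR v) XOR v = E):
= ((A1 OR A3) NOR A5)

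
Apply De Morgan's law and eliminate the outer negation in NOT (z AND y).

NOT z OR NOT y
De Morgan's: NOT(AND of terms) = OR of negations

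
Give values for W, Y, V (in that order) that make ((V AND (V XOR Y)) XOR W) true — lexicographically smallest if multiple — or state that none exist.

W=0, Y=0, V=1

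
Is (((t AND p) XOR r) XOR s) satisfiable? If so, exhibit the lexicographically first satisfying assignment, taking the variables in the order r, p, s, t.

r=0, p=0, s=1, t=0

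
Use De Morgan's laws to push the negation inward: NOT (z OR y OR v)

NOT z AND NOT y AND NOT v
De Morgan's: NOT(OR of terms) = AND of negations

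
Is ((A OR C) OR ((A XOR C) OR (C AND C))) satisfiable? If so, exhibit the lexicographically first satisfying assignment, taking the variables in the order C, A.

C=0, A=1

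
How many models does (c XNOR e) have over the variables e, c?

Satisfying assignments: (0,0), (1,1)
Count: 2 out of 4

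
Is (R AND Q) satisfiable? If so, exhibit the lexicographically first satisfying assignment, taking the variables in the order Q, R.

Q=1, R=1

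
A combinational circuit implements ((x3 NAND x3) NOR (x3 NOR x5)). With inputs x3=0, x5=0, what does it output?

Substituting: ((0 NAND 0) NOR (0 NOR 0))
= 0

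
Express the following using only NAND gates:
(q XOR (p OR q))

((q NAND (q NAND ((p NAND p) NAND (q NAND q)))) NAND (((p NAND p) NAND (q NAND q)) NAND (q NAND ((p NAND p) NAND (q NAND q)))))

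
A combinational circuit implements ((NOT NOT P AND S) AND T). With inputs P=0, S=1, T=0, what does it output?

Substituting: ((NOT NOT 0 AND 1) AND 0)
= 0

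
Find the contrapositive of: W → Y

Contrapositive: NOT Y → NOT W
Note: A statement and its contrapositive are logically equivalent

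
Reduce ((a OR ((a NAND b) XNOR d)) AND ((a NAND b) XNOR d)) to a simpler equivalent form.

By absorption (E AND (E OR v) = E):
= ((a NAND b) XNOR d)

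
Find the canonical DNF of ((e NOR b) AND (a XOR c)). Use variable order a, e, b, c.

(NOT a AND NOT e AND NOT b AND c) OR (a AND NOT e AND NOT b AND NOT c)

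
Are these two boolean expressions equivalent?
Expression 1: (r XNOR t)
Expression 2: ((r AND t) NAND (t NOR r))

No. Counterexample: with r=0, t=1, Expression 1 = 0 but Expression 2 = 1.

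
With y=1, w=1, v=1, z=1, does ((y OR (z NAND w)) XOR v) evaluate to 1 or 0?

Substituting: ((1 OR (1 NAND 1)) XOR 1)
= 0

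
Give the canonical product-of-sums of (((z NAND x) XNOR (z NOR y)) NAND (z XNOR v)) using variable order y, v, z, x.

ΠM(0, 1, 7, 15) = (y OR v OR z OR x) AND (y OR v OR z OR NOT x) AND (y OR NOT v OR NOT z OR NOT x) AND (NOT y OR NOT v OR NOT z OR NOT x)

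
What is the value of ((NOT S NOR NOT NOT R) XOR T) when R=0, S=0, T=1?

Substituting: ((NOT 0 NOR NOT NOT 0) XOR 1)
= 1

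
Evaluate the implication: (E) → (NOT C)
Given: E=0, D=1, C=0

Antecedent (E) = 0; consequent (NOT C) = 1.
0 → 1 = 1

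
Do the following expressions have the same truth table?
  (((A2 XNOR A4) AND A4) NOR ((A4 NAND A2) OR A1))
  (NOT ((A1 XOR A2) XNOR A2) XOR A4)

No. Counterexample: with A1=0, A2=0, A4=1, Expression 1 = 0 but Expression 2 = 1.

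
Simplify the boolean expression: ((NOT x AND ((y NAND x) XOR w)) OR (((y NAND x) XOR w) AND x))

By distribution ((E AND v) OR (E AND NOT v) = E):
= ((y NAND x) XOR w)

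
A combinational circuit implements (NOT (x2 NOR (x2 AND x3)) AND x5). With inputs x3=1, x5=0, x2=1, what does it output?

Substituting: (NOT (1 NOR (1 AND 1)) AND 0)
= 0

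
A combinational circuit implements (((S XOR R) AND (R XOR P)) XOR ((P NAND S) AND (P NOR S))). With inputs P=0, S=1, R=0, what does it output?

Substituting: (((1 XOR 0) AND (0 XOR 0)) XOR ((0 NAND 1) AND (0 NOR 1)))
= 0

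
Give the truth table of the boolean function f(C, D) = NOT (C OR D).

C | D | Output
--------------
0 | 0 | 1
0 | 1 | 0
1 | 0 | 0
1 | 1 | 0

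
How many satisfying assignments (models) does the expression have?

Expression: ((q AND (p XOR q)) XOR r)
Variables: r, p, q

Satisfying assignments: (0,0,1), (1,0,0), (1,1,0), (1,1,1)
Count: 4 out of 8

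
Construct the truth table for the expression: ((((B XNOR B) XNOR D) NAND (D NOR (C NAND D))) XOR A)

C | A | B | D | Output
----------------------
0 | 0 | 0 | 0 | 1
0 | 0 | 0 | 1 | 1
0 | 0 | 1 | 0 | 1
0 | 0 | 1 | 1 | 1
0 | 1 | 0 | 0 | 0
0 | 1 | 0 | 1 | 0
0 | 1 | 1 | 0 | 0
0 | 1 | 1 | 1 | 0
1 | 0 | 0 | 0 | 1
1 | 0 | 0 | 1 | 1
1 | 0 | 1 | 0 | 1
1 | 0 | 1 | 1 | 1
1 | 1 | 0 | 0 | 0
1 | 1 | 0 | 1 | 0
1 | 1 | 1 | 0 | 0
1 | 1 | 1 | 1 | 0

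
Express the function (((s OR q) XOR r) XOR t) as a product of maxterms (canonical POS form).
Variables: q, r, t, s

ΠM(0, 3, 5, 6, 10, 11, 12, 13) = (q OR r OR t OR s) AND (q OR r OR NOT t OR NOT s) AND (q OR NOT r OR t OR NOT s) AND (q OR NOT r OR NOT t OR s) AND (NOT q OR r OR NOT t OR s) AND (NOT q OR r OR NOT t OR NOT s) AND (NOT q OR NOT r OR t OR s) AND (NOT q OR NOT r OR t OR NOT s)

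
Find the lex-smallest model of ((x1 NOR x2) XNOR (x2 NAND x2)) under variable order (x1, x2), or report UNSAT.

x1=0, x2=0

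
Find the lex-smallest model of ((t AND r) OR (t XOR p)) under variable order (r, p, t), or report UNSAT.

r=0, p=0, t=1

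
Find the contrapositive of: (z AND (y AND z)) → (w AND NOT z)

Contrapositive: NOT (w AND NOT z) → NOT (z AND (y AND z))
Note: A statement and its contrapositive are logically equivalent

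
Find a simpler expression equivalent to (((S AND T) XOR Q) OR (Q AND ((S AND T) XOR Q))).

By absorption (E OR (E AND v) = E):
= ((S AND T) XOR Q)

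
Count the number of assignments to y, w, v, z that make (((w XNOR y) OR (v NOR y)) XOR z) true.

Satisfying assignments: (0,0,0,0), (0,0,1,0), (0,1,0,0), (0,1,1,1), (1,0,0,1), (1,0,1,1), (1,1,0,0), (1,1,1,0)
Count: 8 out of 16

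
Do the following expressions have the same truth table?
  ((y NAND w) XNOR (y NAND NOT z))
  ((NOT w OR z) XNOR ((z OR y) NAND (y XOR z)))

No. Counterexample: with y=0, w=0, z=1, Expression 1 = 1 but Expression 2 = 0.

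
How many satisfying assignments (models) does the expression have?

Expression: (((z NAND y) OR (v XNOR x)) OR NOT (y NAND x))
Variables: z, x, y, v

Satisfying assignments: (0,0,0,0), (0,0,0,1), (0,0,1,0), (0,0,1,1), (0,1,0,0), (0,1,0,1), (0,1,1,0), (0,1,1,1), (1,0,0,0), (1,0,0,1), (1,0,1,0), (1,1,0,0), (1,1,0,1), (1,1,1,0), (1,1,1,1)
Count: 15 out of 16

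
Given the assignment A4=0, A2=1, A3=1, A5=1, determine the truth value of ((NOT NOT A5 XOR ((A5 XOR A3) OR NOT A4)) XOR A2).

Substituting: ((NOT NOT 1 XOR ((1 XOR 1) OR NOT 0)) XOR 1)
= 1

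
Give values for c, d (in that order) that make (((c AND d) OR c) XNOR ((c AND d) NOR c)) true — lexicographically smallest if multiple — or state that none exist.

UNSATISFIABLE - no assignment makes this expression true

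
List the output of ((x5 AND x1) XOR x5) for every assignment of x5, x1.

x5 | x1 | Output
----------------
0 | 0 | 0
0 | 1 | 0
1 | 0 | 1
1 | 1 | 0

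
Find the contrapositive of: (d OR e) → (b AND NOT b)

Contrapositive: NOT (b AND NOT b) → NOT (d OR e)
Note: A statement and its contrapositive are logically equivalent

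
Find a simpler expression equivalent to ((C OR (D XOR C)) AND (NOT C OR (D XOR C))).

By distribution ((E OR v) AND (E OR NOT v) = E):
= (D XOR C)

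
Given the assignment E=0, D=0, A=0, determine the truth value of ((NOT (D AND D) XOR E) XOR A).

Substituting: ((NOT (0 AND 0) XOR 0) XOR 0)
= 1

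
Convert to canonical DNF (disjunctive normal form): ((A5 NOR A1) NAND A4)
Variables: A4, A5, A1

(NOT A4 AND NOT A5 AND NOT A1) OR (NOT A4 AND NOT A5 AND A1) OR (NOT A4 AND A5 AND NOT A1) OR (NOT A4 AND A5 AND A1) OR (A4 AND NOT A5 AND A1) OR (A4 AND A5 AND NOT A1) OR (A4 AND A5 AND A1)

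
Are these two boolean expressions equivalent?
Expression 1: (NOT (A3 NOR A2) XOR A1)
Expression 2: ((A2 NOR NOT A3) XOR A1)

No. Counterexample: with A1=0, A2=1, A3=0, Expression 1 = 1 but Expression 2 = 0.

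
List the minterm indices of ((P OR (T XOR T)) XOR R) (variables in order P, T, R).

Σm(1, 3, 4, 6) = (NOT P AND NOT T AND R) OR (NOT P AND T AND R) OR (P AND NOT T AND NOT R) OR (P AND T AND NOT R)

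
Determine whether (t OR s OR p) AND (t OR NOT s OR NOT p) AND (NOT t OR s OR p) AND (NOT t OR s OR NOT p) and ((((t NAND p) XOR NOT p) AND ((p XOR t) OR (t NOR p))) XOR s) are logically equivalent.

Yes, they are equivalent — the two output columns agree on all 8 assignments:
t | s | p | Expression 1 | Expression 2
---------------------------------------
0 | 0 | 0 | 0 | 0
0 | 0 | 1 | 1 | 1
0 | 1 | 0 | 1 | 1
0 | 1 | 1 | 0 | 0
1 | 0 | 0 | 0 | 0
1 | 0 | 1 | 0 | 0
1 | 1 | 0 | 1 | 1
1 | 1 | 1 | 1 | 1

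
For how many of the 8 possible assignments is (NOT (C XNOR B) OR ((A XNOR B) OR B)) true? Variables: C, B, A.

Satisfying assignments: (0,0,0), (0,1,0), (0,1,1), (1,0,0), (1,0,1), (1,1,0), (1,1,1)
Count: 7 out of 8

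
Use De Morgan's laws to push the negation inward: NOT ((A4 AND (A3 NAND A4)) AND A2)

NOT (A4 AND (A3 NAND A4)) OR NOT A2
De Morgan's: NOT(AND of terms) = OR of negations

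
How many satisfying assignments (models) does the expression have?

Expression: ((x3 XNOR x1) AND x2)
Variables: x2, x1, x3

Satisfying assignments: (1,0,0), (1,1,1)
Count: 2 out of 8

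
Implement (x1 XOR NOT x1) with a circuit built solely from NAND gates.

((x1 NAND (x1 NAND (x1 NAND x1))) NAND ((x1 NAND x1) NAND (x1 NAND (x1 NAND x1))))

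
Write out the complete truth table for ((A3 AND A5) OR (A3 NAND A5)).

A5 | A3 | Output
----------------
0 | 0 | 1
0 | 1 | 1
1 | 0 | 1
1 | 1 | 1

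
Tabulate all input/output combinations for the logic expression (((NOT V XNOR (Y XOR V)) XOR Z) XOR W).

Z | V | Y | W | Output
----------------------
0 | 0 | 0 | 0 | 0
0 | 0 | 0 | 1 | 1
0 | 0 | 1 | 0 | 1
0 | 0 | 1 | 1 | 0
0 | 1 | 0 | 0 | 0
0 | 1 | 0 | 1 | 1
0 | 1 | 1 | 0 | 1
0 | 1 | 1 | 1 | 0
1 | 0 | 0 | 0 | 1
1 | 0 | 0 | 1 | 0
1 | 0 | 1 | 0 | 0
1 | 0 | 1 | 1 | 1
1 | 1 | 0 | 0 | 1
1 | 1 | 0 | 1 | 0
1 | 1 | 1 | 0 | 0
1 | 1 | 1 | 1 | 1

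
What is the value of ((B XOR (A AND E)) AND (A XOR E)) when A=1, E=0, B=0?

Substituting: ((0 XOR (1 AND 0)) AND (1 XOR 0))
= 0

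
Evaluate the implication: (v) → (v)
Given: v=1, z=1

Antecedent (v) = 1; consequent (v) = 1.
1 → 1 = 1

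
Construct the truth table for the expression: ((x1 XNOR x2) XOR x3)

x2 | x1 | x3 | Output
---------------------
0 | 0 | 0 | 1
0 | 0 | 1 | 0
0 | 1 | 0 | 0
0 | 1 | 1 | 1
1 | 0 | 0 | 0
1 | 0 | 1 | 1
1 | 1 | 0 | 1
1 | 1 | 1 | 0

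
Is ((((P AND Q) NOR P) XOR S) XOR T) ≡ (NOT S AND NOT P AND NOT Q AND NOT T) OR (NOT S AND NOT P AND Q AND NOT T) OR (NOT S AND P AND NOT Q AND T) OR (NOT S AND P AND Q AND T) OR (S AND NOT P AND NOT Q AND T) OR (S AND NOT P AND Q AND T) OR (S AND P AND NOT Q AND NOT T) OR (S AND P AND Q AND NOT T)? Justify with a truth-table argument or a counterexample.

Yes, they are equivalent — the two output columns agree on all 16 assignments:
S | P | Q | T | Expression 1 | Expression 2
-------------------------------------------
0 | 0 | 0 | 0 | 1 | 1
0 | 0 | 0 | 1 | 0 | 0
0 | 0 | 1 | 0 | 1 | 1
0 | 0 | 1 | 1 | 0 | 0
0 | 1 | 0 | 0 | 0 | 0
0 | 1 | 0 | 1 | 1 | 1
0 | 1 | 1 | 0 | 0 | 0
0 | 1 | 1 | 1 | 1 | 1
1 | 0 | 0 | 0 | 0 | 0
1 | 0 | 0 | 1 | 1 | 1
1 | 0 | 1 | 0 | 0 | 0
1 | 0 | 1 | 1 | 1 | 1
1 | 1 | 0 | 0 | 1 | 1
1 | 1 | 0 | 1 | 0 | 0
1 | 1 | 1 | 0 | 1 | 1
1 | 1 | 1 | 1 | 0 | 0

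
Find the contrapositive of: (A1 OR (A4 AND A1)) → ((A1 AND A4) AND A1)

Contrapositive: NOT ((A1 AND A4) AND A1) → NOT (A1 OR (A4 AND A1))
Note: A statement and its contrapositive are logically equivalent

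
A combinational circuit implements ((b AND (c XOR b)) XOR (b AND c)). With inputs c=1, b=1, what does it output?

Substituting: ((1 AND (1 XOR 1)) XOR (1 AND 1))
= 1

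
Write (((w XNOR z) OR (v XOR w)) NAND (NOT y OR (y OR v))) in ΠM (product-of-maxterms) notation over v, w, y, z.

ΠM(0, 2, 4, 5, 6, 7, 8, 9, 10, 11, 13, 15) = (v OR w OR y OR z) AND (v OR w OR NOT y OR z) AND (v OR NOT w OR y OR z) AND (v OR NOT w OR y OR NOT z) AND (v OR NOT w OR NOT y OR z) AND (v OR NOT w OR NOT y OR NOT z) AND (NOT v OR w OR y OR z) AND (NOT v OR w OR y OR NOT z) AND (NOT v OR w OR NOT y OR z) AND (NOT v OR w OR NOT y OR NOT z) AND (NOT v OR NOT w OR y OR NOT z) AND (NOT v OR NOT w OR NOT y OR NOT z)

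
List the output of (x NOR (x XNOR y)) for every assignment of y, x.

y | x | Output
--------------
0 | 0 | 0
0 | 1 | 0
1 | 0 | 1
1 | 1 | 0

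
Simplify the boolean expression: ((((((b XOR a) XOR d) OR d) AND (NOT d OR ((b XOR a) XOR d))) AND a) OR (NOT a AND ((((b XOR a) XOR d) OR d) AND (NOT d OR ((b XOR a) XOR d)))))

By distribution ((E AND v) OR (E AND NOT v) = E) then distribution ((E OR v) AND (E OR NOT v) = E):
= ((b XOR a) XOR d)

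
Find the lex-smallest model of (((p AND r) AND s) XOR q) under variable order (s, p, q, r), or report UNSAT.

s=0, p=0, q=1, r=0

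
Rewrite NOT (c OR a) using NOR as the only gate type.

(((c NOR a) NOR (c NOR a)) NOR ((c NOR a) NOR (c NOR a)))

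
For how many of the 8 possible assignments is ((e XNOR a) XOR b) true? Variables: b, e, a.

Satisfying assignments: (0,0,0), (0,1,1), (1,0,1), (1,1,0)
Count: 4 out of 8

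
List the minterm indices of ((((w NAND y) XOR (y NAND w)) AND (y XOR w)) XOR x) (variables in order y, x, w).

Σm(2, 3, 6, 7) = (NOT y AND x AND NOT w) OR (NOT y AND x AND w) OR (y AND x AND NOT w) OR (y AND x AND w)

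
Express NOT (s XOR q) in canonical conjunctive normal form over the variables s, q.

(s OR NOT q) AND (NOT s OR q)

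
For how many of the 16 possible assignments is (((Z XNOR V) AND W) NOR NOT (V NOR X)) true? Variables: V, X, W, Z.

Satisfying assignments: (0,0,0,0), (0,0,0,1), (0,0,1,1)
Count: 3 out of 16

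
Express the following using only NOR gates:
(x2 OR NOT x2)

((x2 NOR (x2 NOR x2)) NOR (x2 NOR (x2 NOR x2)))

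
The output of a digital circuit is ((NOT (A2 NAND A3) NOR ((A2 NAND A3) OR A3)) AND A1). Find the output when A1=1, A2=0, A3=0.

Substituting: ((NOT (0 NAND 0) NOR ((0 NAND 0) OR 0)) AND 1)
= 0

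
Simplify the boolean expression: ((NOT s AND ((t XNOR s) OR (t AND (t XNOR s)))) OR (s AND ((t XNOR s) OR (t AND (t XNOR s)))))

By distribution ((E AND v) OR (E AND NOT v) = E) then absorption (E OR (E AND v) = E):
= (t XNOR s)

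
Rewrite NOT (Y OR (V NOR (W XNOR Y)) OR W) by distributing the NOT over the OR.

NOT Y AND NOT (V NOR (W XNOR Y)) AND NOT W
De Morgan's: NOT(OR of terms) = AND of negations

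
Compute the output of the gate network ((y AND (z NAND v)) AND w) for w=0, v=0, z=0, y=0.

Substituting: ((0 AND (0 NAND 0)) AND 0)
= 0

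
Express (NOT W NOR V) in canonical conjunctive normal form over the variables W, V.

(W OR V) AND (W OR NOT V) AND (NOT W OR NOT V)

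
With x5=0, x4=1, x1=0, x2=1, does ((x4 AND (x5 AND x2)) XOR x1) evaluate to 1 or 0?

Substituting: ((1 AND (0 AND 1)) XOR 0)
= 0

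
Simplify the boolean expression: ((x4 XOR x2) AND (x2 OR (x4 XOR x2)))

By absorption (E AND (E OR v) = E):
= (x4 XOR x2)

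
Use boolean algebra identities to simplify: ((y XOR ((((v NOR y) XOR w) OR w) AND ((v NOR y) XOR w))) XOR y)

By XOR self-cancellation ((E XOR v) XOR v = E) then absorption (E AND (E OR v) = E):
= ((v NOR y) XOR w)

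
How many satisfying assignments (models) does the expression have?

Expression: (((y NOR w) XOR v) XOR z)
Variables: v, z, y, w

Satisfying assignments: (0,0,0,0), (0,1,0,1), (0,1,1,0), (0,1,1,1), (1,0,0,1), (1,0,1,0), (1,0,1,1), (1,1,0,0)
Count: 8 out of 16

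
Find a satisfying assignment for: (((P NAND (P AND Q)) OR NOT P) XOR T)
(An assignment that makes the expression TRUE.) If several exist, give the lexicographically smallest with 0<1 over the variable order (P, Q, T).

P=0, Q=0, T=0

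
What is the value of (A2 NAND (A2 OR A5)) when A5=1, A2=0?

Substituting: (0 NAND (0 OR 1))
= 1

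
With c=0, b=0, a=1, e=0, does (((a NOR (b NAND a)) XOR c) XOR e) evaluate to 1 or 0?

Substituting: (((1 NOR (0 NAND 1)) XOR 0) XOR 0)
= 0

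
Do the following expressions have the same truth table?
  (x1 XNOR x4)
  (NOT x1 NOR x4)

No. Counterexample: with x1=0, x4=0, Expression 1 = 1 but Expression 2 = 0.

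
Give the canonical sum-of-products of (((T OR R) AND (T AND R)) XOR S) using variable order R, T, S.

Σm(1, 3, 5, 6) = (NOT R AND NOT T AND S) OR (NOT R AND T AND S) OR (R AND NOT T AND S) OR (R AND T AND NOT S)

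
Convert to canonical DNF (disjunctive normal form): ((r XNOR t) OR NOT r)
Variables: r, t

(NOT r AND NOT t) OR (NOT r AND t) OR (r AND t)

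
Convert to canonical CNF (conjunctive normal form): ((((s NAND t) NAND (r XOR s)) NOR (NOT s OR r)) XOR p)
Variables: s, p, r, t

(s OR p OR r OR t) AND (s OR p OR r OR NOT t) AND (s OR p OR NOT r OR t) AND (s OR p OR NOT r OR NOT t) AND (NOT s OR p OR r OR NOT t) AND (NOT s OR p OR NOT r OR t) AND (NOT s OR p OR NOT r OR NOT t) AND (NOT s OR NOT p OR r OR t)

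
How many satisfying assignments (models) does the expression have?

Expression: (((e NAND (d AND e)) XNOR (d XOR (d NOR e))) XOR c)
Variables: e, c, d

Satisfying assignments: (0,0,0), (0,0,1), (1,1,0), (1,1,1)
Count: 4 out of 8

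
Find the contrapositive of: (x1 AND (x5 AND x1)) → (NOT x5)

Contrapositive: x5 → NOT (x1 AND (x5 AND x1))
Note: A statement and its contrapositive are logically equivalent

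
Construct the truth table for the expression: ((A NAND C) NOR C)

A | C | Output
--------------
0 | 0 | 0
0 | 1 | 0
1 | 0 | 0
1 | 1 | 0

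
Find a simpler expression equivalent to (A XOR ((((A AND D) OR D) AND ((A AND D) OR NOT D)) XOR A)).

By XOR self-cancellation ((E XOR v) XOR v = E) then distribution ((E OR v) AND (E OR NOT v) = E):
= (A AND D)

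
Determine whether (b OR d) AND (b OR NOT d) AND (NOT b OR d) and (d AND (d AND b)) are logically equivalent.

Yes, they are equivalent — the two output columns agree on all 4 assignments:
b | d | Expression 1 | Expression 2
-----------------------------------
0 | 0 | 0 | 0
0 | 1 | 0 | 0
1 | 0 | 0 | 0
1 | 1 | 1 | 1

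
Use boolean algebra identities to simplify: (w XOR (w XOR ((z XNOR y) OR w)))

By XOR self-cancellation ((E XOR v) XOR v = E):
= ((z XNOR y) OR w)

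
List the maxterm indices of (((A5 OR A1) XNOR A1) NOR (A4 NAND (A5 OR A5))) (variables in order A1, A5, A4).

ΠM(0, 1, 2, 4, 5, 6, 7) = (A1 OR A5 OR A4) AND (A1 OR A5 OR NOT A4) AND (A1 OR NOT A5 OR A4) AND (NOT A1 OR A5 OR A4) AND (NOT A1 OR A5 OR NOT A4) AND (NOT A1 OR NOT A5 OR A4) AND (NOT A1 OR NOT A5 OR NOT A4)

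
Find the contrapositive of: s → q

Contrapositive: NOT q → NOT s
Note: A statement and its contrapositive are logically equivalent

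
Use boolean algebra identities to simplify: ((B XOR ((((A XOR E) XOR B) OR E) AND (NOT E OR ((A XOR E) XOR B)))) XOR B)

By XOR self-cancellation ((E XOR v) XOR v = E) then distribution ((E OR v) AND (E OR NOT v) = E):
= ((A XOR E) XOR B)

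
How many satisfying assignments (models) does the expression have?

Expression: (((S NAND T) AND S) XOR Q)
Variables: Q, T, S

Satisfying assignments: (0,0,1), (1,0,0), (1,1,0), (1,1,1)
Count: 4 out of 8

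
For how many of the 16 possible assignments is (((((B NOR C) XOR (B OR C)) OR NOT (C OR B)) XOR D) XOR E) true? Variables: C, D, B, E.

Satisfying assignments: (0,0,0,0), (0,0,1,0), (0,1,0,1), (0,1,1,1), (1,0,0,0), (1,0,1,0), (1,1,0,1), (1,1,1,1)
Count: 8 out of 16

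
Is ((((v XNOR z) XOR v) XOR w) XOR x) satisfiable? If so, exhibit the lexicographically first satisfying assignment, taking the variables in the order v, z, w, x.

v=0, z=0, w=0, x=0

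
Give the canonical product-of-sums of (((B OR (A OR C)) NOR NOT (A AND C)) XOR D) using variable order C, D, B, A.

ΠM(0, 1, 2, 3, 8, 9, 10, 11) = (C OR D OR B OR A) AND (C OR D OR B OR NOT A) AND (C OR D OR NOT B OR A) AND (C OR D OR NOT B OR NOT A) AND (NOT C OR D OR B OR A) AND (NOT C OR D OR B OR NOT A) AND (NOT C OR D OR NOT B OR A) AND (NOT C OR D OR NOT B OR NOT A)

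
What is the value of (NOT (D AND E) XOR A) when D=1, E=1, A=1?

Substituting: (NOT (1 AND 1) XOR 1)
= 1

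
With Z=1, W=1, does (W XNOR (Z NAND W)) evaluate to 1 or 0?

Substituting: (1 XNOR (1 NAND 1))
= 0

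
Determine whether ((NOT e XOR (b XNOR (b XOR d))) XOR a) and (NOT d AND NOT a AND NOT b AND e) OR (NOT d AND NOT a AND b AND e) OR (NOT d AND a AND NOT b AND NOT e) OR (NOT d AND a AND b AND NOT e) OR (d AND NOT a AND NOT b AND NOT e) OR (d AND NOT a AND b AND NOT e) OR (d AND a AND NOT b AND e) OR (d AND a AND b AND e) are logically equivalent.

Yes, they are equivalent — the two output columns agree on all 16 assignments:
d | a | b | e | Expression 1 | Expression 2
-------------------------------------------
0 | 0 | 0 | 0 | 0 | 0
0 | 0 | 0 | 1 | 1 | 1
0 | 0 | 1 | 0 | 0 | 0
0 | 0 | 1 | 1 | 1 | 1
0 | 1 | 0 | 0 | 1 | 1
0 | 1 | 0 | 1 | 0 | 0
0 | 1 | 1 | 0 | 1 | 1
0 | 1 | 1 | 1 | 0 | 0
1 | 0 | 0 | 0 | 1 | 1
1 | 0 | 0 | 1 | 0 | 0
1 | 0 | 1 | 0 | 1 | 1
1 | 0 | 1 | 1 | 0 | 0
1 | 1 | 0 | 0 | 0 | 0
1 | 1 | 0 | 1 | 1 | 1
1 | 1 | 1 | 0 | 0 | 0
1 | 1 | 1 | 1 | 1 | 1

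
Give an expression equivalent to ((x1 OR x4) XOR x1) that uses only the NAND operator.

((((x1 NAND x1) NAND (x4 NAND x4)) NAND (((x1 NAND x1) NAND (x4 NAND x4)) NAND x1)) NAND (x1 NAND (((x1 NAND x1) NAND (x4 NAND x4)) NAND x1)))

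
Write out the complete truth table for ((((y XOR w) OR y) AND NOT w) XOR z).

z | w | y | Output
------------------
0 | 0 | 0 | 0
0 | 0 | 1 | 1
0 | 1 | 0 | 0
0 | 1 | 1 | 0
1 | 0 | 0 | 1
1 | 0 | 1 | 0
1 | 1 | 0 | 1
1 | 1 | 1 | 1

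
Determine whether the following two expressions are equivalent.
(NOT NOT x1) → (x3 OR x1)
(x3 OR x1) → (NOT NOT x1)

No, Converse is not equivalent to original (counterexample: x3=1, x1=0)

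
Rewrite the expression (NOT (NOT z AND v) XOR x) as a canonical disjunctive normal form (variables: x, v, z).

(NOT x AND NOT v AND NOT z) OR (NOT x AND NOT v AND z) OR (NOT x AND v AND z) OR (x AND v AND NOT z)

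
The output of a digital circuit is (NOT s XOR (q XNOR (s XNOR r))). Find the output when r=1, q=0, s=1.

Substituting: (NOT 1 XOR (0 XNOR (1 XNOR 1)))
= 0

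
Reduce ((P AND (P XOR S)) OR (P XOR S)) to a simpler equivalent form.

By absorption (E OR (E AND v) = E):
= (P XOR S)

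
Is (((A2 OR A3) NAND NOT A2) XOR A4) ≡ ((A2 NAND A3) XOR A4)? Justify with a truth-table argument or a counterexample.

No. Counterexample: with A4=0, A2=0, A3=1, Expression 1 = 0 but Expression 2 = 1.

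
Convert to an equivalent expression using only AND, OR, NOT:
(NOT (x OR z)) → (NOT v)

(x OR z) OR (NOT v)
(Implication elimination: A → B = NOT A OR B)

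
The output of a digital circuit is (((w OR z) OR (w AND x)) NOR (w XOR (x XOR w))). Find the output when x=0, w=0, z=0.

Substituting: (((0 OR 0) OR (0 AND 0)) NOR (0 XOR (0 XOR 0)))
= 1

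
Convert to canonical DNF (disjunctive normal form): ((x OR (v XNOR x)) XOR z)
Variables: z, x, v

(NOT z AND NOT x AND NOT v) OR (NOT z AND x AND NOT v) OR (NOT z AND x AND v) OR (z AND NOT x AND v)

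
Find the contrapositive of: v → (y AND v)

Contrapositive: NOT (y AND v) → NOT v
Note: A statement and its contrapositive are logically equivalent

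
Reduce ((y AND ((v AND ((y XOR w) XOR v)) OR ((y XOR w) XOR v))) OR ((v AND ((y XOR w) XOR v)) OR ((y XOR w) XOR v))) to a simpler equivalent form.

By absorption (E OR (E AND v) = E) then absorption (E OR (E AND v) = E):
= ((y XOR w) XOR v)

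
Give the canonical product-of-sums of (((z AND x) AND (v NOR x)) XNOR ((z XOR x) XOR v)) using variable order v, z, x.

ΠM(1, 2, 4, 7) = (v OR z OR NOT x) AND (v OR NOT z OR x) AND (NOT v OR z OR x) AND (NOT v OR NOT z OR NOT x)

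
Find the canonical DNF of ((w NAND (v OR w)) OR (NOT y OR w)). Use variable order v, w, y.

(NOT v AND NOT w AND NOT y) OR (NOT v AND NOT w AND y) OR (NOT v AND w AND NOT y) OR (NOT v AND w AND y) OR (v AND NOT w AND NOT y) OR (v AND NOT w AND y) OR (v AND w AND NOT y) OR (v AND w AND y)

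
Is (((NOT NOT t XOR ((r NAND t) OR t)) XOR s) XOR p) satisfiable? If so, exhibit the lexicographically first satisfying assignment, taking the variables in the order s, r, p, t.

s=0, r=0, p=0, t=0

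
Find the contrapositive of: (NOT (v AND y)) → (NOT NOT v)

Contrapositive: NOT v → (v AND y)
Note: A statement and its contrapositive are logically equivalent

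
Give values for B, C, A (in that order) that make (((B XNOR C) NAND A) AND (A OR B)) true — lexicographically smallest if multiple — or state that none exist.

B=0, C=1, A=1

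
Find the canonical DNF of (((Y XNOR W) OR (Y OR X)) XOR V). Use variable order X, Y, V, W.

(NOT X AND NOT Y AND NOT V AND NOT W) OR (NOT X AND NOT Y AND V AND W) OR (NOT X AND Y AND NOT V AND NOT W) OR (NOT X AND Y AND NOT V AND W) OR (X AND NOT Y AND NOT V AND NOT W) OR (X AND NOT Y AND NOT V AND W) OR (X AND Y AND NOT V AND NOT W) OR (X AND Y AND NOT V AND W)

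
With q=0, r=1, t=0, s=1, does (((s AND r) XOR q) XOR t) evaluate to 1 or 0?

Substituting: (((1 AND 1) XOR 0) XOR 0)
= 1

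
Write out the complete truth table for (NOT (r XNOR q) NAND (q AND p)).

q | r | p | Output
------------------
0 | 0 | 0 | 1
0 | 0 | 1 | 1
0 | 1 | 0 | 1
0 | 1 | 1 | 1
1 | 0 | 0 | 1
1 | 0 | 1 | 0
1 | 1 | 0 | 1
1 | 1 | 1 | 1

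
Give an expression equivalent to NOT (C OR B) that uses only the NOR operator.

(((C NOR B) NOR (C NOR B)) NOR ((C NOR B) NOR (C NOR B)))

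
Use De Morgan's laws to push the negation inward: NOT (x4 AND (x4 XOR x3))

NOT x4 OR NOT (x4 XOR x3)
De Morgan's: NOT(AND of terms) = OR of negations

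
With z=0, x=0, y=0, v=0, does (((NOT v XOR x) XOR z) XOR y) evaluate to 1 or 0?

Substituting: (((NOT 0 XOR 0) XOR 0) XOR 0)
= 1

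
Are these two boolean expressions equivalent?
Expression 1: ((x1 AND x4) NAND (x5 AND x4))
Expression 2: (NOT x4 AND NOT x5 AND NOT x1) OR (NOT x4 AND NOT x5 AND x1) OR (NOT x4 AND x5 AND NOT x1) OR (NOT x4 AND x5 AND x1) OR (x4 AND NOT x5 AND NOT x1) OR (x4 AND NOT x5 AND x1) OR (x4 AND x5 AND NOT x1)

Yes, they are equivalent — the two output columns agree on all 8 assignments:
x4 | x5 | x1 | Expression 1 | Expression 2
------------------------------------------
0 | 0 | 0 | 1 | 1
0 | 0 | 1 | 1 | 1
0 | 1 | 0 | 1 | 1
0 | 1 | 1 | 1 | 1
1 | 0 | 0 | 1 | 1
1 | 0 | 1 | 1 | 1
1 | 1 | 0 | 1 | 1
1 | 1 | 1 | 0 | 0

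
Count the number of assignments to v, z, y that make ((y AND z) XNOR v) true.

Satisfying assignments: (0,0,0), (0,0,1), (0,1,0), (1,1,1)
Count: 4 out of 8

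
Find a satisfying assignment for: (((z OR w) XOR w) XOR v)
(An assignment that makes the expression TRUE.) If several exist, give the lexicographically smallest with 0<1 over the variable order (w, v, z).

w=0, v=0, z=1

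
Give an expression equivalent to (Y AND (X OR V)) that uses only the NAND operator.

((Y NAND ((X NAND X) NAND (V NAND V))) NAND (Y NAND ((X NAND X) NAND (V NAND V))))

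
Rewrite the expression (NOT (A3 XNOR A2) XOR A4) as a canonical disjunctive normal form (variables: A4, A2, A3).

(NOT A4 AND NOT A2 AND A3) OR (NOT A4 AND A2 AND NOT A3) OR (A4 AND NOT A2 AND NOT A3) OR (A4 AND A2 AND A3)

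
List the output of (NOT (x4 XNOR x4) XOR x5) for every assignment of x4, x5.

x4 | x5 | Output
----------------
0 | 0 | 0
0 | 1 | 1
1 | 0 | 0
1 | 1 | 1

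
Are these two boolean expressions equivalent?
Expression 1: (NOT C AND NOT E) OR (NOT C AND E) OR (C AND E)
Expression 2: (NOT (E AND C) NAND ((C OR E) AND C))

Yes, they are equivalent — the two output columns agree on all 4 assignments:
C | E | Expression 1 | Expression 2
-----------------------------------
0 | 0 | 1 | 1
0 | 1 | 1 | 1
1 | 0 | 0 | 0
1 | 1 | 1 | 1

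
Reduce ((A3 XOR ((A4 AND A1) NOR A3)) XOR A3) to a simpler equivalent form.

By XOR self-cancellation ((E XOR v) XOR v = E):
= ((A4 AND A1) NOR A3)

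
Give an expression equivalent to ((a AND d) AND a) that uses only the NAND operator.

((((a NAND d) NAND (a NAND d)) NAND a) NAND (((a NAND d) NAND (a NAND d)) NAND a))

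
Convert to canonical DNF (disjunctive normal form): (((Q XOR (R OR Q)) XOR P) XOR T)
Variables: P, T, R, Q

(NOT P AND NOT T AND R AND NOT Q) OR (NOT P AND T AND NOT R AND NOT Q) OR (NOT P AND T AND NOT R AND Q) OR (NOT P AND T AND R AND Q) OR (P AND NOT T AND NOT R AND NOT Q) OR (P AND NOT T AND NOT R AND Q) OR (P AND NOT T AND R AND Q) OR (P AND T AND R AND NOT Q)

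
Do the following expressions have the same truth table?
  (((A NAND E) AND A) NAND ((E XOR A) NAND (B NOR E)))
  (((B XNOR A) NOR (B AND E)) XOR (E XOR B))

No. Counterexample: with A=0, B=0, E=0, Expression 1 = 1 but Expression 2 = 0.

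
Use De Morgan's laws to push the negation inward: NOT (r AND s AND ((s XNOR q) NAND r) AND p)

NOT r OR NOT s OR NOT ((s XNOR q) NAND r) OR NOT p
De Morgan's: NOT(AND of terms) = OR of negations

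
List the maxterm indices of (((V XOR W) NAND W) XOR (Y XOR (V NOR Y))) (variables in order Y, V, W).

ΠM(0, 4, 6, 7) = (Y OR V OR W) AND (NOT Y OR V OR W) AND (NOT Y OR NOT V OR W) AND (NOT Y OR NOT V OR NOT W)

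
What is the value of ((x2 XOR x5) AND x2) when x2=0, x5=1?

Substituting: ((0 XOR 1) AND 0)
= 0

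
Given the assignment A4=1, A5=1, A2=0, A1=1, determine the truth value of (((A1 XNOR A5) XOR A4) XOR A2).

Substituting: (((1 XNOR 1) XOR 1) XOR 0)
= 0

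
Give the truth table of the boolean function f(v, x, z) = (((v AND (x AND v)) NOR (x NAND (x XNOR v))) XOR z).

v | x | z | Output
------------------
0 | 0 | 0 | 0
0 | 0 | 1 | 1
0 | 1 | 0 | 0
0 | 1 | 1 | 1
1 | 0 | 0 | 0
1 | 0 | 1 | 1
1 | 1 | 0 | 0
1 | 1 | 1 | 1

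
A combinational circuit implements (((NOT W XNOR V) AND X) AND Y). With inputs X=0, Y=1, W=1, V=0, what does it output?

Substituting: (((NOT 1 XNOR 0) AND 0) AND 1)
= 0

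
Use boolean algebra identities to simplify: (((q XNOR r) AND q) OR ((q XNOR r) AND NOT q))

By distribution ((E AND v) OR (E AND NOT v) = E):
= (q XNOR r)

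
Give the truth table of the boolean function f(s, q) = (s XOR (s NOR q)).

s | q | Output
--------------
0 | 0 | 1
0 | 1 | 0
1 | 0 | 1
1 | 1 | 1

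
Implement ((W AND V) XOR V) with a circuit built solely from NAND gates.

((((W NAND V) NAND (W NAND V)) NAND (((W NAND V) NAND (W NAND V)) NAND V)) NAND (V NAND (((W NAND V) NAND (W NAND V)) NAND V)))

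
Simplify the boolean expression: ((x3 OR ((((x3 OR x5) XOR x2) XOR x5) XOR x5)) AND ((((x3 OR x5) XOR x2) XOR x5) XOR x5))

By absorption (E AND (E OR v) = E) then XOR self-cancellation ((E XOR v) XOR v = E):
= ((x3 OR x5) XOR x2)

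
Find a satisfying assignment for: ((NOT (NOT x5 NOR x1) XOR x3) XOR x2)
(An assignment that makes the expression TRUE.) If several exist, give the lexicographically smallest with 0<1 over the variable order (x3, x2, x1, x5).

x3=0, x2=0, x1=0, x5=0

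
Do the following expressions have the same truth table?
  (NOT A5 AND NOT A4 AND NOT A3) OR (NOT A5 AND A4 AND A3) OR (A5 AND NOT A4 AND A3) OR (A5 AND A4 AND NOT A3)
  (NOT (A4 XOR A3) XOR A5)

Yes, they are equivalent — the two output columns agree on all 8 assignments:
A5 | A4 | A3 | Expression 1 | Expression 2
------------------------------------------
0 | 0 | 0 | 1 | 1
0 | 0 | 1 | 0 | 0
0 | 1 | 0 | 0 | 0
0 | 1 | 1 | 1 | 1
1 | 0 | 0 | 0 | 0
1 | 0 | 1 | 1 | 1
1 | 1 | 0 | 1 | 1
1 | 1 | 1 | 0 | 0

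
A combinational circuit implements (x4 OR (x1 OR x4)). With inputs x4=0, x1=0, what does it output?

Substituting: (0 OR (0 OR 0))
= 0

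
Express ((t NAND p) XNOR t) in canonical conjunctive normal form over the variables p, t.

(p OR t) AND (NOT p OR t) AND (NOT p OR NOT t)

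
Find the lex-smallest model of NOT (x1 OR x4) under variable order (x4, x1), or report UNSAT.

x4=0, x1=0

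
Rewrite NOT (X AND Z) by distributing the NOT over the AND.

NOT X OR NOT Z
De Morgan's: NOT(AND of terms) = OR of negations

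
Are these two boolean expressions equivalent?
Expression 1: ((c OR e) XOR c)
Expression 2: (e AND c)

No. Counterexample: with e=1, c=0, Expression 1 = 1 but Expression 2 = 0.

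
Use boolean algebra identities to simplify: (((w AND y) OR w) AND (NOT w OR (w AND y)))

By distribution ((E OR v) AND (E OR NOT v) = E):
= (w AND y)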